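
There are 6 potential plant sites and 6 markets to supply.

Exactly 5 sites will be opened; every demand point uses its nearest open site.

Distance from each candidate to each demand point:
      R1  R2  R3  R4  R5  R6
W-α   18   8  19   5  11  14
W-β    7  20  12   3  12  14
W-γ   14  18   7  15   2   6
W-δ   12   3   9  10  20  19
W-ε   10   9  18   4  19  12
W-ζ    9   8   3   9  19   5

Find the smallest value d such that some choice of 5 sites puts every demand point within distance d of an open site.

Open {W-α, W-β, W-γ, W-δ, W-ε}.
  Farthest demand point is R1 at distance 7 (to W-β); all others are ≤ 7.
With {W-α, W-β, W-γ, W-δ, W-ζ} the worst case is 7.
With {W-β, W-γ, W-δ, W-ε, W-ζ} the worst case is 7.
No size-5 selection achieves below 7.

7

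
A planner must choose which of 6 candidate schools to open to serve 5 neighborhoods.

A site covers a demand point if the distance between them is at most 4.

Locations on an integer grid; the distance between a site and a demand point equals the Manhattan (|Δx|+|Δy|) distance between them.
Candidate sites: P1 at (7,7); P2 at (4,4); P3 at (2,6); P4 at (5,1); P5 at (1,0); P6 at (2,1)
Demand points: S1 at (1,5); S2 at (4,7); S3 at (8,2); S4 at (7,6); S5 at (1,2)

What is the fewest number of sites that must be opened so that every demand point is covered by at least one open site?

4

Coverage sets (demand points within 4 of each site):
  P1: {S2, S4}
  P2: {S1, S2}
  P3: {S1, S2}
  P4: {S3}
  P5: {S5}
  P6: {S5}
No 3 sites suffice: every size-3 union leaves at least one demand point uncovered.
But {P1, P2, P4, P5} covers everything, so the minimum is 4.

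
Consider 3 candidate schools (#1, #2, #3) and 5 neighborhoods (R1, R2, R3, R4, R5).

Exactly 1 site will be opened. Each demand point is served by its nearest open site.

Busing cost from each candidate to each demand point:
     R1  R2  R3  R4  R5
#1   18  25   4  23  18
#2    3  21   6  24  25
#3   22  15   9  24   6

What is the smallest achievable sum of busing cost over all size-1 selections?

76

Open {#3}.
  R1→#3 22, R2→#3 15, R3→#3 9, R4→#3 24, R5→#3 6  ⇒ total 76.
Compare {#2}: total 79.
Compare {#1}: total 88.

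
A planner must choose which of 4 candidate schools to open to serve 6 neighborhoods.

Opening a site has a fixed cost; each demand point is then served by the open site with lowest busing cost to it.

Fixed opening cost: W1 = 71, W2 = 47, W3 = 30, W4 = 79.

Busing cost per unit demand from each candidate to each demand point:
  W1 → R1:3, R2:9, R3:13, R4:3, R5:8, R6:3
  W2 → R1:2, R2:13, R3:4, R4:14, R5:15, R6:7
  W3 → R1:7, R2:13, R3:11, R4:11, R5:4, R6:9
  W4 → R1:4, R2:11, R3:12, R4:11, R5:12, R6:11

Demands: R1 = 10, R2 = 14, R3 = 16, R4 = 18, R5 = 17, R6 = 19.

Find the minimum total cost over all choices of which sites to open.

Open {W1, W2, W3}: assign each demand point to its cheapest open site.
  R1→W2 10×2=20, R2→W1 14×9=126, R3→W2 16×4=64, R4→W1 18×3=54, R5→W3 17×4=68, R6→W1 19×3=57
  busing cost 389, fixed 148 → total 537.
Compare {W1, W2}: busing cost 457 + fixed 118 = 575.
Compare {W1, W3}: busing cost 511 + fixed 101 = 612.
Compare {W1, W2, W3, W4}: busing cost 389 + fixed 227 = 616.
All other subsets cost ≥ 575. Minimum total cost: 537.

537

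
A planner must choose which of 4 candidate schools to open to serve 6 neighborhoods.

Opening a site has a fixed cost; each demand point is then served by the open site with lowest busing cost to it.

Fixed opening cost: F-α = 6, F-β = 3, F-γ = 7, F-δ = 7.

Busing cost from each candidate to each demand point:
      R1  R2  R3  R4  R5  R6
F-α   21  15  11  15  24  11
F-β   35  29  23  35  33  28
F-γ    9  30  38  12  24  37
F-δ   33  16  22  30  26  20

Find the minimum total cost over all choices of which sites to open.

95

Open {F-α, F-γ}: assign each demand point to its cheapest open site.
  R1→F-γ 9, R2→F-α 15, R3→F-α 11, R4→F-γ 12, R5→F-α 24, R6→F-α 11
  busing cost 82, fixed 13 → total 95.
Compare {F-α, F-β, F-γ}: busing cost 82 + fixed 16 = 98.
Compare {F-α, F-γ, F-δ}: busing cost 82 + fixed 20 = 102.
Compare {F-α}: busing cost 97 + fixed 6 = 103.
All other subsets cost ≥ 98. Minimum total cost: 95.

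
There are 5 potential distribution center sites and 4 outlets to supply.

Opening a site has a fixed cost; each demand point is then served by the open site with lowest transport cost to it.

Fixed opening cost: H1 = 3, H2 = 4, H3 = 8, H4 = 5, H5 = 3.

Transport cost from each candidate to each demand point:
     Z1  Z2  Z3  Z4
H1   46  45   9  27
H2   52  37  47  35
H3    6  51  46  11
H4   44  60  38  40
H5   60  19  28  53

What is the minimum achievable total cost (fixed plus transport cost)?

59

Open {H1, H3, H5}: assign each demand point to its cheapest open site.
  Z1→H3 6, Z2→H5 19, Z3→H1 9, Z4→H3 11
  transport cost 45, fixed 14 → total 59.
Compare {H1, H2, H3, H5}: transport cost 45 + fixed 18 = 63.
Compare {H1, H3, H4, H5}: transport cost 45 + fixed 19 = 64.
Compare {H1, H2, H3, H4, H5}: transport cost 45 + fixed 23 = 68.
All other subsets cost ≥ 63. Minimum total cost: 59.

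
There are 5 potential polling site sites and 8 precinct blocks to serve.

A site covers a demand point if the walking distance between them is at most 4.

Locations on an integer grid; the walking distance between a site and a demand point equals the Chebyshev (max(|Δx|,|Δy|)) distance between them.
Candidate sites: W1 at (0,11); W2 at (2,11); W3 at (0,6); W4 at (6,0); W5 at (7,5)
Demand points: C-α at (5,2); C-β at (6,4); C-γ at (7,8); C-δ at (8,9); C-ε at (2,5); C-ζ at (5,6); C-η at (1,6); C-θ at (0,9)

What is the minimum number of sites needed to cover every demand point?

Coverage sets (demand points within 4 of each site):
  W1: {C-θ}
  W2: {C-θ}
  W3: {C-ε, C-η, C-θ}
  W4: {C-α, C-β}
  W5: {C-α, C-β, C-γ, C-δ, C-ζ}
No single site covers all 8 demand points.
But {W3, W5} covers everything, so the minimum is 2.

2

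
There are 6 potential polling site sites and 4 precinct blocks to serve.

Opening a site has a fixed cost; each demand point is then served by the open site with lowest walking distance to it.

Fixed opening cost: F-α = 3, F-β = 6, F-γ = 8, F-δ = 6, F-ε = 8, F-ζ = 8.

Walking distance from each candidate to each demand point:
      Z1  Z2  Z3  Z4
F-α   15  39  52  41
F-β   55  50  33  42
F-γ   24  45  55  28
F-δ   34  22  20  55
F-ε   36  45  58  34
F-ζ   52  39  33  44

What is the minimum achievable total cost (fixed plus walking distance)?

Open {F-α, F-γ, F-δ}: assign each demand point to its cheapest open site.
  Z1→F-α 15, Z2→F-δ 22, Z3→F-δ 20, Z4→F-γ 28
  walking distance 85, fixed 17 → total 102.
Compare {F-α, F-δ}: walking distance 98 + fixed 9 = 107.
Compare {F-γ, F-δ}: walking distance 94 + fixed 14 = 108.
Compare {F-α, F-δ, F-ε}: walking distance 91 + fixed 17 = 108.
All other subsets cost ≥ 107. Minimum total cost: 102.

102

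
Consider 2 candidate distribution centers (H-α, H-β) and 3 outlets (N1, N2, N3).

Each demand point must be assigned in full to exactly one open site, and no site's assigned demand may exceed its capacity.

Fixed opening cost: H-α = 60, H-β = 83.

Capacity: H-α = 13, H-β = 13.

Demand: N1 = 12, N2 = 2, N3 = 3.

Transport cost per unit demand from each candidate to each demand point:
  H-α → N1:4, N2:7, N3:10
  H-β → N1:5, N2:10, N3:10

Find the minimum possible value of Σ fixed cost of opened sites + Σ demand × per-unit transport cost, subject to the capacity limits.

Open {H-α, H-β}; cheapest assignment that respects the capacities:
  H-α (cap 13, load 12): N1 — cost 12×4 = 48
  H-β (cap 13, load 5): N2, N3 — cost 2×10 + 3×10 = 50
  Shipping 98, fixed 143 → total 241.
  Any other capacity-feasible assignment to {H-α, H-β} ships for at least 98.
Total demand is 17 and no other set of sites has combined capacity ≥ 17, so {H-α, H-β} is the only feasible choice of open sites. Minimum: 241.

241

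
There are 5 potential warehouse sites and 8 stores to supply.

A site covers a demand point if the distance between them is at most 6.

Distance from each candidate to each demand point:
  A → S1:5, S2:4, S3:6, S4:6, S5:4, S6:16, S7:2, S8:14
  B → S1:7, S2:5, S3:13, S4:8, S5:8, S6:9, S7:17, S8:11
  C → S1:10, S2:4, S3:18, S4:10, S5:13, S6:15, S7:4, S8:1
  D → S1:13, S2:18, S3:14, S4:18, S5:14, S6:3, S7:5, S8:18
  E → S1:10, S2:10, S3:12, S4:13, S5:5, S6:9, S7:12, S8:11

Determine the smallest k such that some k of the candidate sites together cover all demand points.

3

Coverage sets (demand points within 6 of each site):
  A: {S1, S2, S3, S4, S5, S7}
  B: {S2}
  C: {S2, S7, S8}
  D: {S6, S7}
  E: {S5}
No 2 sites suffice: every size-2 union leaves at least one demand point uncovered.
But {A, C, D} covers everything, so the minimum is 3.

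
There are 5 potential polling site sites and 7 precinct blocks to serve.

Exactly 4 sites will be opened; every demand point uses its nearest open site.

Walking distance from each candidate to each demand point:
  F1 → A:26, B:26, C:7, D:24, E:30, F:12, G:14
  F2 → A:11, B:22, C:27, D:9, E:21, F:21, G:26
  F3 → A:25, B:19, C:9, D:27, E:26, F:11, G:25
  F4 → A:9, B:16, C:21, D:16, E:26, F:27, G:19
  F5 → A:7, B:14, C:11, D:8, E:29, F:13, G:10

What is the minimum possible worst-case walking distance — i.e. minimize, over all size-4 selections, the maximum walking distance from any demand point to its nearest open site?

21

Open {F1, F2, F3, F4}.
  Farthest demand point is E at walking distance 21 (to F2); all others are ≤ 21.
With {F1, F2, F3, F5} the worst case is 21.
With {F1, F2, F4, F5} the worst case is 21.
No size-4 selection achieves below 21.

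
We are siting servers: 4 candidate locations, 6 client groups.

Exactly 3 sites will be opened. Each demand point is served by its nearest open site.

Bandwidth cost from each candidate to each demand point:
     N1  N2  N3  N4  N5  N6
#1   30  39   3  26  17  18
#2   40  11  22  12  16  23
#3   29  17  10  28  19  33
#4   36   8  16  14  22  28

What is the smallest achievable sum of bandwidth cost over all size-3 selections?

Open {#1, #2, #4}.
  N1→#1 30, N2→#4 8, N3→#1 3, N4→#2 12, N5→#2 16, N6→#1 18  ⇒ total 87.
Compare {#1, #2, #3}: total 89.
Compare {#1, #3, #4}: total 89.
No size-3 selection does better; minimum is 87.

87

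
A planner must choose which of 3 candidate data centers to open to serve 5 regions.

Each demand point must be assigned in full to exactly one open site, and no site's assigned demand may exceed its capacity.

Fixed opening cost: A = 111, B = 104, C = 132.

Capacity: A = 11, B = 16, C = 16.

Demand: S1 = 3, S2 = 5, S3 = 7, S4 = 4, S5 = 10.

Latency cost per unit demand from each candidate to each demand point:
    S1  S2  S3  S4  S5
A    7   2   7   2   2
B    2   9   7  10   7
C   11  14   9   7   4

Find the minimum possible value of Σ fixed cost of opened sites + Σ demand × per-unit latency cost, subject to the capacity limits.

Open {B, C}; cheapest assignment that respects the capacities:
  B (cap 16, load 15): S1, S2, S3 — cost 3×2 + 5×9 + 7×7 = 100
  C (cap 16, load 14): S4, S5 — cost 4×7 + 10×4 = 68
  Shipping 168, fixed 236 → total 404.
  Any other capacity-feasible assignment to {B, C} ships for at least 168.
Compare {A, B, C}: its best feasible assignment gives total 460.
Every other set of open sites that can feasibly serve all demand totals ≥ 460 even under its best assignment. Minimum: 404.

404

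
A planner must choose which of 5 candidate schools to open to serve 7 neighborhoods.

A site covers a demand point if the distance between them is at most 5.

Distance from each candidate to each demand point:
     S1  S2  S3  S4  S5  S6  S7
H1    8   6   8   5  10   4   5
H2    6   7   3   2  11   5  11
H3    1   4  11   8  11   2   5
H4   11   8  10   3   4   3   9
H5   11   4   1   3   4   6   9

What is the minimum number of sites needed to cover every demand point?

Coverage sets (demand points within 5 of each site):
  H1: {S4, S6, S7}
  H2: {S3, S4, S6}
  H3: {S1, S2, S6, S7}
  H4: {S4, S5, S6}
  H5: {S2, S3, S4, S5}
No single site covers all 7 demand points.
But {H3, H5} covers everything, so the minimum is 2.

2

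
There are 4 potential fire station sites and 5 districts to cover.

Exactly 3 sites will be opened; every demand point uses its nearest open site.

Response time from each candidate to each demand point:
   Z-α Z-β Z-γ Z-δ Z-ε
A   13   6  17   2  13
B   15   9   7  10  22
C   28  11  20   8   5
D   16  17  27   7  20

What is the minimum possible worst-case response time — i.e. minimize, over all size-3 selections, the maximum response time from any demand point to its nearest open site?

Open {A, B, C}.
  Farthest demand point is Z-α at response time 13 (to A); all others are ≤ 13.
With {A, B, D} the worst case is 13.
With {B, C, D} the worst case is 15.
No size-3 selection achieves below 13.

13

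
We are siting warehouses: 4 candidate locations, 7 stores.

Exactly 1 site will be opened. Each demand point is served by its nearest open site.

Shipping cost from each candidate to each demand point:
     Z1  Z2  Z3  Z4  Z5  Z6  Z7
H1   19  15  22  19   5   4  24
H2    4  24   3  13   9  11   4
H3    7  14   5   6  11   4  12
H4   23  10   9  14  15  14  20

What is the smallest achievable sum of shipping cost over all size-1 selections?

Open {H3}.
  Z1→H3 7, Z2→H3 14, Z3→H3 5, Z4→H3 6, Z5→H3 11, Z6→H3 4, Z7→H3 12  ⇒ total 59.
Compare {H2}: total 68.
Compare {H4}: total 105.
No size-1 selection does better; minimum is 59.

59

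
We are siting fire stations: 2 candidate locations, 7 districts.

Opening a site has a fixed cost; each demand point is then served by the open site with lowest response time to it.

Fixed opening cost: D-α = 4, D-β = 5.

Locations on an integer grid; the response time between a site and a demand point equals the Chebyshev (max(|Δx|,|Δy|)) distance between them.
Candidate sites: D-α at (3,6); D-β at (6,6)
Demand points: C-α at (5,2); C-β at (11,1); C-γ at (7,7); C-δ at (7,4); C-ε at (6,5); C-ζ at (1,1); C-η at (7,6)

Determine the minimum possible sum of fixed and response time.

Open {D-β}: assign each demand point to its cheapest open site.
  C-α→D-β 4, C-β→D-β 5, C-γ→D-β 1, C-δ→D-β 2, C-ε→D-β 1, C-ζ→D-β 5, C-η→D-β 1
  response time 19, fixed 5 → total 24.
Compare {D-α, D-β}: response time 19 + fixed 9 = 28.
Compare {D-α}: response time 32 + fixed 4 = 36.

24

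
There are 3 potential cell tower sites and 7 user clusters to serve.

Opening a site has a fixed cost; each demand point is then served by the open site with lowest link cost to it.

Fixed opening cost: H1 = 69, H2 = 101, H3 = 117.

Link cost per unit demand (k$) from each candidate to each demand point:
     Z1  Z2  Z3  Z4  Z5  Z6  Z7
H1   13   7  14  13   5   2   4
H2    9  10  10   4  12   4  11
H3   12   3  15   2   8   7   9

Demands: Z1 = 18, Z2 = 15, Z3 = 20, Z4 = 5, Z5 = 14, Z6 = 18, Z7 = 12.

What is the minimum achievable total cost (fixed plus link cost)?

811

Open {H1, H2}: assign each demand point to its cheapest open site.
  Z1→H2 18×9=162, Z2→H1 15×7=105, Z3→H2 20×10=200, Z4→H2 5×4=20, Z5→H1 14×5=70, Z6→H1 18×2=36, Z7→H1 12×4=48
  link cost 641, fixed 170 → total 811.
Compare {H1, H2, H3}: link cost 571 + fixed 287 = 858.
Compare {H1, H3}: link cost 705 + fixed 186 = 891.
Compare {H1}: link cost 838 + fixed 69 = 907.
All other subsets cost ≥ 858. Minimum total cost: 811.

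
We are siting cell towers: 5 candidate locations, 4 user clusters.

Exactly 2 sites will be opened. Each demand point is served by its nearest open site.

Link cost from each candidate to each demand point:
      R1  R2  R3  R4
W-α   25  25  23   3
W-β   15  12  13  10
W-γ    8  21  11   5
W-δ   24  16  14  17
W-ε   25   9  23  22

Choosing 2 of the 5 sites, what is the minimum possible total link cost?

Open {W-γ, W-ε}.
  R1→W-γ 8, R2→W-ε 9, R3→W-γ 11, R4→W-γ 5  ⇒ total 33.
Compare {W-β, W-γ}: total 36.
Compare {W-γ, W-δ}: total 40.
No size-2 selection does better; minimum is 33.

33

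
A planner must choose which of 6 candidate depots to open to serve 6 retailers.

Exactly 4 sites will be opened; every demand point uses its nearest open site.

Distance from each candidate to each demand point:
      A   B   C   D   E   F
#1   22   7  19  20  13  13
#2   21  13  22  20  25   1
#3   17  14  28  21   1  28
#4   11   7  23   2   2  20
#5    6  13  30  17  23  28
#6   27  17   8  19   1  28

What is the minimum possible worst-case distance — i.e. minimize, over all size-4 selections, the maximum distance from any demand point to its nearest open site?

8

Open {#2, #4, #5, #6}.
  Farthest demand point is C at distance 8 (to #6); all others are ≤ 8.
With {#1, #2, #4, #6} the worst case is 11.
With {#2, #3, #4, #6} the worst case is 11.
No size-4 selection achieves below 8.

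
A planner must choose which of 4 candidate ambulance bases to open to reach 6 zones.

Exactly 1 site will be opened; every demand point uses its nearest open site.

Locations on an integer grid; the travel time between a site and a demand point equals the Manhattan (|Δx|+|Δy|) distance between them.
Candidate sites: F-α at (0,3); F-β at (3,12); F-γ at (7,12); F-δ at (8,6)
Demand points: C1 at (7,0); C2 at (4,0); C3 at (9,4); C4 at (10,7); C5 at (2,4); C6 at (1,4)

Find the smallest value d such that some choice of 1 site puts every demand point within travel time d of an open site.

10

Open {F-δ}.
  Farthest demand point is C2 at travel time 10 (to F-δ); all others are ≤ 10.
With {F-α} the worst case is 14.
With {F-γ} the worst case is 15.
No size-1 selection achieves below 10.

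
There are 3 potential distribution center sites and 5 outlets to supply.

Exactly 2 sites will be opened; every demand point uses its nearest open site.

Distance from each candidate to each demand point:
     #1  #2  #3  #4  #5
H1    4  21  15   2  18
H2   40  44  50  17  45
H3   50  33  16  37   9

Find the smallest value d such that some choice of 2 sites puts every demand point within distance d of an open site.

Open {H1, H2}.
  Farthest demand point is #2 at distance 21 (to H1); all others are ≤ 21.
With {H1, H3} the worst case is 21.
With {H2, H3} the worst case is 40.
No size-2 selection achieves below 21.

21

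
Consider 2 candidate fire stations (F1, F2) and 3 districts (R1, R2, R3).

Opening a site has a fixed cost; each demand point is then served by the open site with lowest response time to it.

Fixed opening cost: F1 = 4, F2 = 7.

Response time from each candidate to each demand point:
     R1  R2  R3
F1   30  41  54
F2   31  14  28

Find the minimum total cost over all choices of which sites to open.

80

Open {F2}: assign each demand point to its cheapest open site.
  R1→F2 31, R2→F2 14, R3→F2 28
  response time 73, fixed 7 → total 80.
Compare {F1, F2}: response time 72 + fixed 11 = 83.
Compare {F1}: response time 125 + fixed 4 = 129.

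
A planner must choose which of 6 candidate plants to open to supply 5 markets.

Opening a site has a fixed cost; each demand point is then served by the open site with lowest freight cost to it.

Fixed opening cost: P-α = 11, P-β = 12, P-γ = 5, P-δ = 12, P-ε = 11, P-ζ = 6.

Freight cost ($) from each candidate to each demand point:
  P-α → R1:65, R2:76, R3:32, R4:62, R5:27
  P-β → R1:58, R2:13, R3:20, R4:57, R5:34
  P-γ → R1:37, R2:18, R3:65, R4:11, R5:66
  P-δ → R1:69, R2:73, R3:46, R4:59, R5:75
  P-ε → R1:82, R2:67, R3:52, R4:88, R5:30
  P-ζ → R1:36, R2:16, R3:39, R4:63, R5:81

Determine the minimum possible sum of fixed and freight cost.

Open {P-β, P-γ}: assign each demand point to its cheapest open site.
  R1→P-γ 37, R2→P-β 13, R3→P-β 20, R4→P-γ 11, R5→P-β 34
  freight cost 115, fixed 17 → total 132.
Compare {P-α, P-β, P-γ}: freight cost 108 + fixed 28 = 136.
Compare {P-β, P-γ, P-ζ}: freight cost 114 + fixed 23 = 137.
Compare {P-β, P-γ, P-ε}: freight cost 111 + fixed 28 = 139.
All other subsets cost ≥ 136. Minimum total cost: 132.

132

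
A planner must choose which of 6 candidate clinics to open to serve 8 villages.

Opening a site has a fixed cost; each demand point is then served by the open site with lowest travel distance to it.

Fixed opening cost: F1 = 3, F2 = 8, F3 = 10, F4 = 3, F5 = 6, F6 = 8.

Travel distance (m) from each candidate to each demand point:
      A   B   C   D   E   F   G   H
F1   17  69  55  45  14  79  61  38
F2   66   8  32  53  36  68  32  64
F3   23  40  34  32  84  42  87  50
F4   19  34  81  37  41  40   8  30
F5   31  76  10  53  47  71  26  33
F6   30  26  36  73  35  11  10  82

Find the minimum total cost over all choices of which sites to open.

Open {F1, F2, F4, F5, F6}: assign each demand point to its cheapest open site.
  A→F1 17, B→F2 8, C→F5 10, D→F4 37, E→F1 14, F→F6 11, G→F4 8, H→F4 30
  travel distance 135, fixed 28 → total 163.
Compare {F1, F2, F3, F4, F5, F6}: travel distance 130 + fixed 38 = 168.
Compare {F1, F2, F3, F5, F6}: travel distance 135 + fixed 35 = 170.
Compare {F1, F2, F5, F6}: travel distance 148 + fixed 25 = 173.
All other subsets cost ≥ 168. Minimum total cost: 163.

163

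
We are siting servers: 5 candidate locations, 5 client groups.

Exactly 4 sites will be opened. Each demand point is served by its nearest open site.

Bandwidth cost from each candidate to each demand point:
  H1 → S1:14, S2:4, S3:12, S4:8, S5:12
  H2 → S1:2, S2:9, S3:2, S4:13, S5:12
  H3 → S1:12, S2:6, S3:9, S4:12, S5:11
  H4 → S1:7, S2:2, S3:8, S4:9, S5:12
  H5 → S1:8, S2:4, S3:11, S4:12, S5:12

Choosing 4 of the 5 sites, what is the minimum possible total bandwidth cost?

Open {H1, H2, H3, H4}.
  S1→H2 2, S2→H4 2, S3→H2 2, S4→H1 8, S5→H3 11  ⇒ total 25.
Compare {H1, H2, H4, H5}: total 26.
Compare {H2, H3, H4, H5}: total 26.
No size-4 selection does better; minimum is 25.

25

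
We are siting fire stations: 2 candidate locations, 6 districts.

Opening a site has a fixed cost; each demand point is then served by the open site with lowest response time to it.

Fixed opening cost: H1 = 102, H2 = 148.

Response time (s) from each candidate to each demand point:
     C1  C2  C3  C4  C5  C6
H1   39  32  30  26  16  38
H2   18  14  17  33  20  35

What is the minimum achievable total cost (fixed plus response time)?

Open {H1}: assign each demand point to its cheapest open site.
  C1→H1 39, C2→H1 32, C3→H1 30, C4→H1 26, C5→H1 16, C6→H1 38
  response time 181, fixed 102 → total 283.
Compare {H2}: response time 137 + fixed 148 = 285.
Compare {H1, H2}: response time 126 + fixed 250 = 376.

283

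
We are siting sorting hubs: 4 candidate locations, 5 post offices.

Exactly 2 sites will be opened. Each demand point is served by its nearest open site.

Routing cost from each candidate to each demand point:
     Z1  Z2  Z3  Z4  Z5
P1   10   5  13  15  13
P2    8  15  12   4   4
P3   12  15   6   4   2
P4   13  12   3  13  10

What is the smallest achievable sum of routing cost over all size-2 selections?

Open {P1, P3}.
  Z1→P1 10, Z2→P1 5, Z3→P3 6, Z4→P3 4, Z5→P3 2  ⇒ total 27.
Compare {P2, P4}: total 31.
Compare {P1, P2}: total 33.
No size-2 selection does better; minimum is 27.

27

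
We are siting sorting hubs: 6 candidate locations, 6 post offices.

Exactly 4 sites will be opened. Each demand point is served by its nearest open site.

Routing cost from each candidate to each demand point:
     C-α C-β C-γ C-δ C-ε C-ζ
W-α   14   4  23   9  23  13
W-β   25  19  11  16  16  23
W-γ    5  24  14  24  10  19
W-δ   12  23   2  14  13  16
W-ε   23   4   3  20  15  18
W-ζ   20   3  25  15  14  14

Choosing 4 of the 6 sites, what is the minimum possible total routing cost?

42

Open {W-α, W-γ, W-δ, W-ζ}.
  C-α→W-γ 5, C-β→W-ζ 3, C-γ→W-δ 2, C-δ→W-α 9, C-ε→W-γ 10, C-ζ→W-α 13  ⇒ total 42.
Compare {W-α, W-β, W-γ, W-δ}: total 43.
Compare {W-α, W-γ, W-δ, W-ε}: total 43.
No size-4 selection does better; minimum is 42.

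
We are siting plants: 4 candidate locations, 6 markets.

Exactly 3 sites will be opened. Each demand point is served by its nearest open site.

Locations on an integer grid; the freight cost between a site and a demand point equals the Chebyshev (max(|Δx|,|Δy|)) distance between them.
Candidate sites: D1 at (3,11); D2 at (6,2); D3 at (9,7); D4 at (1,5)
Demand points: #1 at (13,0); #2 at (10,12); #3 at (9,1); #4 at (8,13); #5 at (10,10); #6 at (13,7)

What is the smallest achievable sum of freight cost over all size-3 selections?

Open {D1, D2, D3}.
  #1→D2 7, #2→D3 5, #3→D2 3, #4→D1 5, #5→D3 3, #6→D3 4  ⇒ total 27.
Compare {D2, D3, D4}: total 28.
Compare {D1, D3, D4}: total 30.
No size-3 selection does better; minimum is 27.

27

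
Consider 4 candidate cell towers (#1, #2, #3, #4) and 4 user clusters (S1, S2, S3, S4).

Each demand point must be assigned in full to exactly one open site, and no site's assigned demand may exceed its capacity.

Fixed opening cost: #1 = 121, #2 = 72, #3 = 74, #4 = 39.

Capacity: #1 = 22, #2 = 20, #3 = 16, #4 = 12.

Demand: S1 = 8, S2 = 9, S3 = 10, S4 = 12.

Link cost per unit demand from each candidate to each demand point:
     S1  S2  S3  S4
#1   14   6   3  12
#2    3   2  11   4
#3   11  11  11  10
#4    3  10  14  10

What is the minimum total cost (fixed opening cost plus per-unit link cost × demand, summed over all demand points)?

Open {#1, #2}; cheapest assignment that respects the capacities:
  #1 (cap 22, load 19): S2, S3 — cost 9×6 + 10×3 = 84
  #2 (cap 20, load 20): S1, S4 — cost 8×3 + 12×4 = 72
  Shipping 156, fixed 193 → total 349.
  Any other capacity-feasible assignment to {#1, #2} ships for at least 156.
Compare {#1, #2, #4}: its best feasible assignment gives total 388.
Compare {#1, #2, #3}: its best feasible assignment gives total 423.
Every other set of open sites that can feasibly serve all demand totals ≥ 388 even under its best assignment. Minimum: 349.

349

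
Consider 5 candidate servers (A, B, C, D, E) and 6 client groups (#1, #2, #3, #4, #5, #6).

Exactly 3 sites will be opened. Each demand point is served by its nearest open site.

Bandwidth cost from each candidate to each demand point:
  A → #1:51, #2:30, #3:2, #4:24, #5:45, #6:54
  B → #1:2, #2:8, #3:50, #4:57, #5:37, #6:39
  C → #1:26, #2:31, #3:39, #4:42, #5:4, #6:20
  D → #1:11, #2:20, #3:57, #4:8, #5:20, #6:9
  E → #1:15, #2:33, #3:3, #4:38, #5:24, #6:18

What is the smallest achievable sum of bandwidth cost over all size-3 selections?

49

Open {A, B, D}.
  #1→B 2, #2→B 8, #3→A 2, #4→D 8, #5→D 20, #6→D 9  ⇒ total 49.
Compare {B, D, E}: total 50.
Compare {A, C, D}: total 54.
No size-3 selection does better; minimum is 49.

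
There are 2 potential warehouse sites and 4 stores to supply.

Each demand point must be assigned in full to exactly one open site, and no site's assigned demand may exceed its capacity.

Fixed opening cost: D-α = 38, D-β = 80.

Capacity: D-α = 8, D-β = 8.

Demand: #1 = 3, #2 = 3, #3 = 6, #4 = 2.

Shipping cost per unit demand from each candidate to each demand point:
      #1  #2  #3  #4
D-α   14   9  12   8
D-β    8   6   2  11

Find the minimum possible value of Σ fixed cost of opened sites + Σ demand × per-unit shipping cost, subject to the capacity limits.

Open {D-α, D-β}; cheapest assignment that respects the capacities:
  D-α (cap 8, load 8): #1, #2, #4 — cost 3×14 + 3×9 + 2×8 = 85
  D-β (cap 8, load 6): #3 — cost 6×2 = 12
  Shipping 97, fixed 118 → total 215.
  Any other capacity-feasible assignment to {D-α, D-β} ships for at least 97.
Total demand is 14 and no other set of sites has combined capacity ≥ 14, so {D-α, D-β} is the only feasible choice of open sites. Minimum: 215.

215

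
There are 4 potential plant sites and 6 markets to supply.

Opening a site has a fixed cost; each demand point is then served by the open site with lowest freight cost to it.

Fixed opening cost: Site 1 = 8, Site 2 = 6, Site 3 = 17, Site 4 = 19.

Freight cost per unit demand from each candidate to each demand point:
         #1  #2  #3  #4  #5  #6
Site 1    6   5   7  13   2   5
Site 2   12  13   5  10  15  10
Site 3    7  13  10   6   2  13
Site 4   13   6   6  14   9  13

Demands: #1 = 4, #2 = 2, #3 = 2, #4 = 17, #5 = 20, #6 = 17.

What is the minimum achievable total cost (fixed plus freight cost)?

300

Open {Site 1, Site 3}: assign each demand point to its cheapest open site.
  #1→Site 1 4×6=24, #2→Site 1 2×5=10, #3→Site 1 2×7=14, #4→Site 3 17×6=102, #5→Site 1 20×2=40, #6→Site 1 17×5=85
  freight cost 275, fixed 25 → total 300.
Compare {Site 1, Site 2, Site 3}: freight cost 271 + fixed 31 = 302.
Compare {Site 1, Site 3, Site 4}: freight cost 273 + fixed 44 = 317.
Compare {Site 1, Site 2, Site 3, Site 4}: freight cost 271 + fixed 50 = 321.
All other subsets cost ≥ 302. Minimum total cost: 300.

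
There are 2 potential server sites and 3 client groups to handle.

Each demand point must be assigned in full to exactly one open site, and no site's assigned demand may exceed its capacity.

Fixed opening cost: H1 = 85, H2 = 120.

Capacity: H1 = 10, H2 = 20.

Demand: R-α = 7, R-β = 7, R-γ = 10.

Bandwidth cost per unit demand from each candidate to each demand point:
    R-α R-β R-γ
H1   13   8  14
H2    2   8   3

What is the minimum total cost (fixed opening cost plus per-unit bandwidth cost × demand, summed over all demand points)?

305

Open {H1, H2}; cheapest assignment that respects the capacities:
  H1 (cap 10, load 7): R-β — cost 7×8 = 56
  H2 (cap 20, load 17): R-α, R-γ — cost 7×2 + 10×3 = 44
  Shipping 100, fixed 205 → total 305.
  Any other capacity-feasible assignment to {H1, H2} ships for at least 100.
Total demand is 24 and no other set of sites has combined capacity ≥ 24, so {H1, H2} is the only feasible choice of open sites. Minimum: 305.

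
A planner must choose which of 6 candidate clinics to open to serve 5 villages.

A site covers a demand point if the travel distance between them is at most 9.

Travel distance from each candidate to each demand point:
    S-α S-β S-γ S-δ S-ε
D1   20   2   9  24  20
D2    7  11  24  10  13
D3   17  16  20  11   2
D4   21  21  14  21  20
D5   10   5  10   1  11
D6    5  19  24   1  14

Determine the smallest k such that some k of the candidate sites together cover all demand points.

3

Coverage sets (demand points within 9 of each site):
  D1: {S-β, S-γ}
  D2: {S-α}
  D3: {S-ε}
  D4: {}
  D5: {S-β, S-δ}
  D6: {S-α, S-δ}
No 2 sites suffice: every size-2 union leaves at least one demand point uncovered.
But {D1, D3, D6} covers everything, so the minimum is 3.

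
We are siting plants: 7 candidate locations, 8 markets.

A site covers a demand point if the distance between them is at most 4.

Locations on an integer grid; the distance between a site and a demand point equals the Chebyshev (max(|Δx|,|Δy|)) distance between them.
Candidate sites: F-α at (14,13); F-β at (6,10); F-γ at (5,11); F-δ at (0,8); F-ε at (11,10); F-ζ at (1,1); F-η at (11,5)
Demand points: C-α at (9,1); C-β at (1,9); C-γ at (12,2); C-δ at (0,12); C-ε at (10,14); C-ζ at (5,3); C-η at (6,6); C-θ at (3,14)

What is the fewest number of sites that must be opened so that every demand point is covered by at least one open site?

4

Coverage sets (demand points within 4 of each site):
  F-α: {C-ε}
  F-β: {C-ε, C-η, C-θ}
  F-γ: {C-β, C-θ}
  F-δ: {C-β, C-δ}
  F-ε: {C-ε}
  F-ζ: {C-ζ}
  F-η: {C-α, C-γ}
No 3 sites suffice: every size-3 union leaves at least one demand point uncovered.
But {F-β, F-δ, F-ζ, F-η} covers everything, so the minimum is 4.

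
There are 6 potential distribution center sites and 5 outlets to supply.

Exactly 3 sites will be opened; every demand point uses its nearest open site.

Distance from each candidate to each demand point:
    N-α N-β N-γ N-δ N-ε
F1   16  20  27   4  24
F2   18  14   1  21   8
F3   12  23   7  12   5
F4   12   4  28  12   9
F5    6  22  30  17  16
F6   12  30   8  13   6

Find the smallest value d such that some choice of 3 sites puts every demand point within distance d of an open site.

12

Open {F1, F2, F4}.
  Farthest demand point is N-α at distance 12 (to F4); all others are ≤ 12.
With {F1, F3, F4} the worst case is 12.
With {F1, F4, F6} the worst case is 12.
No size-3 selection achieves below 12.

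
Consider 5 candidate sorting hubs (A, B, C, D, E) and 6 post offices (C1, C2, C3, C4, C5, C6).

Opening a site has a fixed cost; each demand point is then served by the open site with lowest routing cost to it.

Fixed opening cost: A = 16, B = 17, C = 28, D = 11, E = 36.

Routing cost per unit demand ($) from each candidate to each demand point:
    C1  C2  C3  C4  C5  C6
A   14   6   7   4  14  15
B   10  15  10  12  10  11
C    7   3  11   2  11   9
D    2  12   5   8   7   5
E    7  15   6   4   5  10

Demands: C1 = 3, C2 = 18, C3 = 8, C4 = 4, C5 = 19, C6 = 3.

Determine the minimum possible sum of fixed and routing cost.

Open {C, D, E}: assign each demand point to its cheapest open site.
  C1→D 3×2=6, C2→C 18×3=54, C3→D 8×5=40, C4→C 4×2=8, C5→E 19×5=95, C6→D 3×5=15
  routing cost 218, fixed 75 → total 293.
Compare {C, D}: routing cost 256 + fixed 39 = 295.
Compare {A, C, D, E}: routing cost 218 + fixed 91 = 309.
Compare {B, C, D, E}: routing cost 218 + fixed 92 = 310.
All other subsets cost ≥ 295. Minimum total cost: 293.

293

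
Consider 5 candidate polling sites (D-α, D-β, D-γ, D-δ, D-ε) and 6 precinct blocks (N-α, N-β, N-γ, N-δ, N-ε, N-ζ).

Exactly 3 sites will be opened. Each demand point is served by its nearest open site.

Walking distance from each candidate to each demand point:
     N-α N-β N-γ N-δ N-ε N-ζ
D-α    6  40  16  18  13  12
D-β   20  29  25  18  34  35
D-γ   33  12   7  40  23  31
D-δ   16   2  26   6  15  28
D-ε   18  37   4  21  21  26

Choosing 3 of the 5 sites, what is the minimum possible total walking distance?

Open {D-α, D-δ, D-ε}.
  N-α→D-α 6, N-β→D-δ 2, N-γ→D-ε 4, N-δ→D-δ 6, N-ε→D-α 13, N-ζ→D-α 12  ⇒ total 43.
Compare {D-α, D-γ, D-δ}: total 46.
Compare {D-α, D-β, D-δ}: total 55.
No size-3 selection does better; minimum is 43.

43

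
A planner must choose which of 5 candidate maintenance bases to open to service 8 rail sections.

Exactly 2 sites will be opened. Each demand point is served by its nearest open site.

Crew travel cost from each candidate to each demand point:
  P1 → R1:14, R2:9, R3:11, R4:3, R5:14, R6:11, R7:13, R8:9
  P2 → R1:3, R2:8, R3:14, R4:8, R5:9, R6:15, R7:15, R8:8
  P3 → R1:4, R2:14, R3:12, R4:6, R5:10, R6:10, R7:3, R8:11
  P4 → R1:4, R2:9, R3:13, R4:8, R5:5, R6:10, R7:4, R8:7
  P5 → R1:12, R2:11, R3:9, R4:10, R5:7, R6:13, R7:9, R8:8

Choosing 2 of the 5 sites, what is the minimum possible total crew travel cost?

53

Open {P1, P4}.
  R1→P4 4, R2→P1 9, R3→P1 11, R4→P1 3, R5→P4 5, R6→P4 10, R7→P4 4, R8→P4 7  ⇒ total 53.
Compare {P3, P4}: total 56.
Compare {P4, P5}: total 56.
No size-2 selection does better; minimum is 53.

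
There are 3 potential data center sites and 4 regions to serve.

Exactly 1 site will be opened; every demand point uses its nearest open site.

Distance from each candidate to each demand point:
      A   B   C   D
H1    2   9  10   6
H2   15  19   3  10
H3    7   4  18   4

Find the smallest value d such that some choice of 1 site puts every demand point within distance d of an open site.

10

Open {H1}.
  Farthest demand point is C at distance 10 (to H1); all others are ≤ 10.
With {H3} the worst case is 18.
With {H2} the worst case is 19.
No size-1 selection achieves below 10.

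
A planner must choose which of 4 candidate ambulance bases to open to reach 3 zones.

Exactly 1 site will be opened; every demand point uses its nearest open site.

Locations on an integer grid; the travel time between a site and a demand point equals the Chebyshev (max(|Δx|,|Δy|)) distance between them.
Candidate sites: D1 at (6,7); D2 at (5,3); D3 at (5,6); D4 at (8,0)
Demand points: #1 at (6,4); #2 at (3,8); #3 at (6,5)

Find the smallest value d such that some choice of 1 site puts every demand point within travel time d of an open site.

2

Open {D3}.
  Farthest demand point is #1 at travel time 2 (to D3); all others are ≤ 2.
With {D1} the worst case is 3.
With {D2} the worst case is 5.
No size-1 selection achieves below 2.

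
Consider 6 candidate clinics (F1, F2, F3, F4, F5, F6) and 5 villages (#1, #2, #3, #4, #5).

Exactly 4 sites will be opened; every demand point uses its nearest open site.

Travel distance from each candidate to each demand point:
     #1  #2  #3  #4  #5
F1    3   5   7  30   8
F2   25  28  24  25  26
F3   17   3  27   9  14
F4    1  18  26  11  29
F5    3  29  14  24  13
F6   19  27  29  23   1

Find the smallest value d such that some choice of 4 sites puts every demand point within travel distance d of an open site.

Open {F1, F2, F3, F4}.
  Farthest demand point is #4 at travel distance 9 (to F3); all others are ≤ 9.
With {F1, F2, F3, F5} the worst case is 9.
With {F1, F2, F3, F6} the worst case is 9.
No size-4 selection achieves below 9.

9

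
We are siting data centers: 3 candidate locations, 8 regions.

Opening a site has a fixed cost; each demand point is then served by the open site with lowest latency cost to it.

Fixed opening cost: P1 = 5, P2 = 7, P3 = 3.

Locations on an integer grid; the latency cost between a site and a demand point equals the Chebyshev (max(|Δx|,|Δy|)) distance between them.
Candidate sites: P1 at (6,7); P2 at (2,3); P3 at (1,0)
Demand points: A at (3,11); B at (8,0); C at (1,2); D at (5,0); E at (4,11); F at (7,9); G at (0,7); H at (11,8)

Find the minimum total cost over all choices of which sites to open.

Open {P1, P2}: assign each demand point to its cheapest open site.
  A→P1 4, B→P2 6, C→P2 1, D→P2 3, E→P1 4, F→P1 2, G→P2 4, H→P1 5
  latency cost 29, fixed 12 → total 41.
Compare {P1, P3}: latency cost 34 + fixed 8 = 42.
Compare {P1, P2, P3}: latency cost 29 + fixed 15 = 44.
Compare {P1}: latency cost 40 + fixed 5 = 45.
All other subsets cost ≥ 42. Minimum total cost: 41.

41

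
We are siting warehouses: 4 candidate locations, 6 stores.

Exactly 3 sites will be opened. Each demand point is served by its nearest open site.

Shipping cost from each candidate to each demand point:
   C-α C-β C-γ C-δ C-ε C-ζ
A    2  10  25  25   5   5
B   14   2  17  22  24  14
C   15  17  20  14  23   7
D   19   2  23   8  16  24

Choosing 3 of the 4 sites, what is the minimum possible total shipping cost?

39

Open {A, B, D}.
  C-α→A 2, C-β→B 2, C-γ→B 17, C-δ→D 8, C-ε→A 5, C-ζ→A 5  ⇒ total 39.
Compare {A, C, D}: total 42.
Compare {A, B, C}: total 45.
No size-3 selection does better; minimum is 39.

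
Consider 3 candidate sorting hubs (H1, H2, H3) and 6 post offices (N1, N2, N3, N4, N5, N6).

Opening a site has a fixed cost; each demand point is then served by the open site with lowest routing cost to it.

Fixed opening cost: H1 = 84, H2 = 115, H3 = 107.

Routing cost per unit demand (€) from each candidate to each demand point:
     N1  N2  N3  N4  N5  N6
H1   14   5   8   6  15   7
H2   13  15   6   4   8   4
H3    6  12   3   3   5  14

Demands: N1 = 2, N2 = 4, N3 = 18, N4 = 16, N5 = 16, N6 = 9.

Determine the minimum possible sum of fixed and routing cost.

468

Open {H1, H3}: assign each demand point to its cheapest open site.
  N1→H3 2×6=12, N2→H1 4×5=20, N3→H3 18×3=54, N4→H3 16×3=48, N5→H3 16×5=80, N6→H1 9×7=63
  routing cost 277, fixed 191 → total 468.
Compare {H3}: routing cost 368 + fixed 107 = 475.
Compare {H2, H3}: routing cost 278 + fixed 222 = 500.
Compare {H2}: routing cost 422 + fixed 115 = 537.
All other subsets cost ≥ 475. Minimum total cost: 468.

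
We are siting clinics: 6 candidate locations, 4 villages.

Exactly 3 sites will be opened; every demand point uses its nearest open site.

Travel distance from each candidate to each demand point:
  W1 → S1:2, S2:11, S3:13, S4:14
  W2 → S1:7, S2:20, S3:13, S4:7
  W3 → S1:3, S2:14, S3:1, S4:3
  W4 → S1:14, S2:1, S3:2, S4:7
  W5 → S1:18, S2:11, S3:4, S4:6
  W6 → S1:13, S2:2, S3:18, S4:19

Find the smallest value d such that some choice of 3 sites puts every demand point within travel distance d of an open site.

Open {W1, W3, W4}.
  Farthest demand point is S4 at travel distance 3 (to W3); all others are ≤ 3.
With {W1, W3, W6} the worst case is 3.
With {W2, W3, W4} the worst case is 3.
No size-3 selection achieves below 3.

3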